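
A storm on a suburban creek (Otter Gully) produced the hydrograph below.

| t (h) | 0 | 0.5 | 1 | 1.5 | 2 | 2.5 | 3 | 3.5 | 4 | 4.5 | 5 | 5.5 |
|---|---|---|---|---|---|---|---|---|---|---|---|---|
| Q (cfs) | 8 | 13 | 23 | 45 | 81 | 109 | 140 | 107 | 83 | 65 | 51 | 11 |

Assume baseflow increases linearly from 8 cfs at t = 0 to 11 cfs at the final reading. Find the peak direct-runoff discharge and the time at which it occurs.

Q_p = 130.36 cfs at t = 3 h

Subtracting baseflow gives direct-runoff ordinates: 0.00, 4.73, 14.45, 36.18, 71.91, 99.64, 130.36, 97.09, 72.82, 54.55, 40.27, 0.00 cfs.
The maximum is 130.36 cfs, occurring at the reading for t = 3 h.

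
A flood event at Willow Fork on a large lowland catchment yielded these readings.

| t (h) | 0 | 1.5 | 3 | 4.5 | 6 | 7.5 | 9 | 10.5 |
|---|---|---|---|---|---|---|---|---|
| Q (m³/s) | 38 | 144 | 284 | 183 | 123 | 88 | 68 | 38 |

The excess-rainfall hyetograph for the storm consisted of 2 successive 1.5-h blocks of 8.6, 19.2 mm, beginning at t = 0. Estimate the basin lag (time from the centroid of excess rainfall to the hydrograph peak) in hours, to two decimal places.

Centroid of excess rainfall: t_c = Σ P_i·t̄_i / ΣP_i = 1.7860 h (block centres at 0.75, 2.25 h).
Hydrograph peak occurs at t = 3 h, so basin lag t_L = 3 − 1.7860 = 1.21 h.

t_L ≈ 1.21 h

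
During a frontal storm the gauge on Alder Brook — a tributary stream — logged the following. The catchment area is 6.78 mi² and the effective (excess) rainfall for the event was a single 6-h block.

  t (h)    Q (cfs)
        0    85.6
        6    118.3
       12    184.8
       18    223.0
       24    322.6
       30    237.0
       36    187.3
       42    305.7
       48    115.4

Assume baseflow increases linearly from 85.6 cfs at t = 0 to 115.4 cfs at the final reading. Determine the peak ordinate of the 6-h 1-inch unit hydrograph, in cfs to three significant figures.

Direct runoff: 0.00, 28.98, 91.75, 126.22, 222.10, 132.78, 79.35, 194.03, 0.00 cfs; ΣQ_DR = 875.2 cfs, peak = 222.10 cfs.
Runoff depth d = ΣQ_DR·Δt / A = 875.2 × 21600 / (6.78 mi²) = 1.200 in.
The 1-inch UH is the DRH scaled by (1 in)/d, so U_p = 222.10 × 1/1.200 = 185 cfs.

U_p ≈ 185 cfs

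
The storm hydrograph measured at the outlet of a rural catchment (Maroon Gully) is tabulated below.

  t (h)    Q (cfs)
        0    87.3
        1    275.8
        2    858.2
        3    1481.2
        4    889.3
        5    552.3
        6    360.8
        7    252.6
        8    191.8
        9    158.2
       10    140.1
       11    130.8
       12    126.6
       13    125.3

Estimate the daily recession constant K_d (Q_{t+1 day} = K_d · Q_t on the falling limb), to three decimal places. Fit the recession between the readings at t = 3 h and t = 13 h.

Between t = 3 h and t = 13 h the flow falls from 1481.2 to 125.3 cfs over 10×1 h = 10 h.
Per-interval ratio K = (125.3/1481.2)^(1/10) = 0.7811; K_d = K^(24/1) = 0.003.

K_d ≈ 0.003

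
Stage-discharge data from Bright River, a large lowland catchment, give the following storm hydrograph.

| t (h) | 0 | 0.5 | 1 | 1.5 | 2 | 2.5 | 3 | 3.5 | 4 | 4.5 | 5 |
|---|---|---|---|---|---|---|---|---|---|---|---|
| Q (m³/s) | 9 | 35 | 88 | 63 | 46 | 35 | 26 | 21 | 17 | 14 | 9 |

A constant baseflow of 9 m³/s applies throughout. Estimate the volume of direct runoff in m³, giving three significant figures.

Direct-runoff ordinates (Q − Q_b): 0.0, 26.0, 79.0, 54.0, 37.0, 26.0, 17.0, 12.0, 8.0, 5.0, 0.0 m³/s.
ΣQ_DR = 264.0 m³/s.
With Δt = 0.5 h = 1800 s, V = ΣQ_DR · Δt = 264.0 × 1800 = 4.75 × 10^5 m³.

V ≈ 4.75 × 10^5 m³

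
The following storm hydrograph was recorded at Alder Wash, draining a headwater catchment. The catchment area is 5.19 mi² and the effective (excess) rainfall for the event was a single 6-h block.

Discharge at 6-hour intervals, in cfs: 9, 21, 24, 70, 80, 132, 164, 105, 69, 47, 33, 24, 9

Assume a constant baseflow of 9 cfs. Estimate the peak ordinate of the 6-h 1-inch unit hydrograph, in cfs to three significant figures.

Direct runoff: 0.0, 12.0, 15.0, 61.0, 71.0, 123.0, 155.0, 96.0, 60.0, 38.0, 24.0, 15.0, 0.0 cfs; ΣQ_DR = 670.0 cfs, peak = 155.0 cfs.
Runoff depth d = ΣQ_DR·Δt / A = 670.0 × 21600 / (5.19 mi²) = 1.200 in.
The 1-inch UH is the DRH scaled by (1 in)/d, so U_p = 155.0 × 1/1.200 = 129 cfs.

U_p ≈ 129 cfs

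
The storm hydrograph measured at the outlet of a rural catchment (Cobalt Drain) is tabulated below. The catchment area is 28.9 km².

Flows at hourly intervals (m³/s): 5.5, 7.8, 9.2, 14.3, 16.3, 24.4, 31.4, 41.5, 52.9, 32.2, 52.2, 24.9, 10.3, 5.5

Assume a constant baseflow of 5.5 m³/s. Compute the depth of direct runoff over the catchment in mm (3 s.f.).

Direct runoff: 0.0, 2.3, 3.7, 8.8, 10.8, 18.9, 25.9, 36.0, 47.4, 26.7, 46.7, 19.4, 4.8, 0.0 m³/s; ΣQ_DR = 251.4 m³/s.
V = ΣQ_DR · Δt = 251.4 × 3600 s = 9.050 × 10^5 m³.
Over A = 28.9 km², depth = V / A = 31.3 mm.

d ≈ 31.3 mm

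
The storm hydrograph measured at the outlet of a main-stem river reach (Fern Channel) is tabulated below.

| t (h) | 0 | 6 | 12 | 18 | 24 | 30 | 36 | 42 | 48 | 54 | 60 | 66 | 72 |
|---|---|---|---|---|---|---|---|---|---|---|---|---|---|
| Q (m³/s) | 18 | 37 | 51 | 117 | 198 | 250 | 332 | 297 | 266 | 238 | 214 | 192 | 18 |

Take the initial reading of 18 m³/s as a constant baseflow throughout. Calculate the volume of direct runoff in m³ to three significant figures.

V ≈ 4.31 × 10^7 m³

Direct-runoff ordinates (Q − Q_b): 0.0, 19.0, 33.0, 99.0, 180.0, 232.0, 314.0, 279.0, 248.0, 220.0, 196.0, 174.0, 0.0 m³/s.
ΣQ_DR = 1994 m³/s.
With Δt = 6 h = 21600 s, V = ΣQ_DR · Δt = 1994 × 21600 = 4.31 × 10^7 m³.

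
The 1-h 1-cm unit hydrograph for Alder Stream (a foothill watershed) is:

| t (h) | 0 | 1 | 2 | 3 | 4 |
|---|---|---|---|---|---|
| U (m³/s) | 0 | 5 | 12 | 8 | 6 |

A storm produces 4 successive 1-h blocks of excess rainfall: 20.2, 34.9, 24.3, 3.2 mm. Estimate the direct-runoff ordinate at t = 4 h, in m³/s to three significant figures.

By discrete convolution, Q_j = Σ (P_i / 10 mm) · U_{j−i}.
At t = 4 h (j=4): Q = (20.2/10)·6 + (34.9/10)·8 + (24.3/10)·12 + (3.2/10)·5 = 70.8 m³/s.

Q ≈ 70.8 m³/s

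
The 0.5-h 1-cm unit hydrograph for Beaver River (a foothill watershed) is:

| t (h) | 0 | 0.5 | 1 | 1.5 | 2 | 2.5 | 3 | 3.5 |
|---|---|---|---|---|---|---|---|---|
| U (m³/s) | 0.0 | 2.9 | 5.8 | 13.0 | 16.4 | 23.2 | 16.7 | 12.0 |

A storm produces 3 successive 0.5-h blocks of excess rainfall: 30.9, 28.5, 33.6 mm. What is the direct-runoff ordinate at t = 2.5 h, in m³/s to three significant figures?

Q ≈ 162 m³/s

By discrete convolution, Q_j = Σ (P_i / 10 mm) · U_{j−i}.
At t = 2.5 h (j=5): Q = (30.9/10)·23.2 + (28.5/10)·16.4 + (33.6/10)·13.0 = 162 m³/s.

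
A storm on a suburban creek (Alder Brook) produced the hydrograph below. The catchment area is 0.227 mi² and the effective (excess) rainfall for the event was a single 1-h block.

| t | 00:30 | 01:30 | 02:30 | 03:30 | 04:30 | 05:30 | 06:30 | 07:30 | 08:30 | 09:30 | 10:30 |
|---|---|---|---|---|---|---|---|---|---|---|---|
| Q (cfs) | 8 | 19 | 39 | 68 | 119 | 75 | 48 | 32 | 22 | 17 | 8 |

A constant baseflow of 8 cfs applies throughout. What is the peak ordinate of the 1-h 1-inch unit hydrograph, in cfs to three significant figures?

Direct runoff: 0.0, 11.0, 31.0, 60.0, 111.0, 67.0, 40.0, 24.0, 14.0, 9.0, 0.0 cfs; ΣQ_DR = 367.0 cfs, peak = 111.0 cfs.
Runoff depth d = ΣQ_DR·Δt / A = 367.0 × 3600 / (0.227 mi²) = 2.505 in.
The 1-inch UH is the DRH scaled by (1 in)/d, so U_p = 111.0 × 1/2.505 = 44.3 cfs.

U_p ≈ 44.3 cfs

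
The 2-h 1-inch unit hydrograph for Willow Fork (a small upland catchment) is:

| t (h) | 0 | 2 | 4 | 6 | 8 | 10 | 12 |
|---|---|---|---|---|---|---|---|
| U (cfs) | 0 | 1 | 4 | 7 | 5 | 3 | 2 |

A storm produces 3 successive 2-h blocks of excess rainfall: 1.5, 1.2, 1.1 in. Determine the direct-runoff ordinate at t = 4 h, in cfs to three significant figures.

By discrete convolution, Q_j = Σ (P_i / 1 in) · U_{j−i}.
At t = 4 h (j=2): Q = (1.5/1)·4 + (1.2/1)·1 + (1.1/1)·0 = 7.20 cfs.

Q ≈ 7.20 cfs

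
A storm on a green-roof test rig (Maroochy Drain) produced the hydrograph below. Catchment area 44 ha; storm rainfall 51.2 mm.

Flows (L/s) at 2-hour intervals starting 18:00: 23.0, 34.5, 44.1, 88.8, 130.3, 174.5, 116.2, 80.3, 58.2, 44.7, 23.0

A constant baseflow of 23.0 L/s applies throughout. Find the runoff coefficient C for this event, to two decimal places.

C ≈ 0.18

ΣQ_DR = 564.6 L/s; V = ΣQ_DR·Δt = 4.065 × 10^6 L.
Runoff depth d = V / A = 9.239 mm.
C = d / P = 9.239 / 51.2 = 0.18.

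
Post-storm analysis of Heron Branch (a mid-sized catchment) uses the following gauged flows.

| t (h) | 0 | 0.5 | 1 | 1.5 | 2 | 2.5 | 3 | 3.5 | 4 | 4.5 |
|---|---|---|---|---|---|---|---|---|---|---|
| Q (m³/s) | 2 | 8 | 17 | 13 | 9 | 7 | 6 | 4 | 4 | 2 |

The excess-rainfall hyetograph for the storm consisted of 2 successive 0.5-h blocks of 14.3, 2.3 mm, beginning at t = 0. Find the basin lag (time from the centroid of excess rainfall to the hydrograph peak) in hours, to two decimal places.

Centroid of excess rainfall: t_c = Σ P_i·t̄_i / ΣP_i = 0.3193 h (block centres at 0.25, 0.75 h).
Hydrograph peak occurs at t = 1 h, so basin lag t_L = 1 − 0.3193 = 0.68 h.

t_L ≈ 0.68 h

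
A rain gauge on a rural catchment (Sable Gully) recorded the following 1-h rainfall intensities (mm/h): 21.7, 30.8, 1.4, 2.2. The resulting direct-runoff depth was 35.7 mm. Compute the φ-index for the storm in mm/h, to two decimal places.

φ ≈ 8.40 mm/h

Only the 2 blocks with intensity above φ contribute runoff: 21.7, 30.8 mm/h.
Σ(I−φ)·Δt = d  ⇒  (21.7+30.8 − 2φ)·1 = 35.7
φ = (52.50 − 35.7/1) / 2 = 8.40 mm/h.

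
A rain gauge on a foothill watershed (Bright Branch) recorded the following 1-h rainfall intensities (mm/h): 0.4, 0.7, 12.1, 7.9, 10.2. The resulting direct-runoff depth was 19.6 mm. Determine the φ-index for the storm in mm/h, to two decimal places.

Only the 3 blocks with intensity above φ contribute runoff: 12.1, 7.9, 10.2 mm/h.
Σ(I−φ)·Δt = d  ⇒  (12.1+7.9+10.2 − 3φ)·1 = 19.6
φ = (30.20 − 19.6/1) / 3 = 3.53 mm/h.

φ ≈ 3.53 mm/h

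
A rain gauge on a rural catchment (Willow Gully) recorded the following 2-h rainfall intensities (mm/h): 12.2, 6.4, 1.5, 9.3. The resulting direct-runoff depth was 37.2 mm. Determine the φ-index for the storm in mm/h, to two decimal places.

Only the 3 blocks with intensity above φ contribute runoff: 12.2, 6.4, 9.3 mm/h.
Σ(I−φ)·Δt = d  ⇒  (12.2+6.4+9.3 − 3φ)·2 = 37.2
φ = (27.90 − 37.2/2) / 3 = 3.10 mm/h.

φ ≈ 3.10 mm/h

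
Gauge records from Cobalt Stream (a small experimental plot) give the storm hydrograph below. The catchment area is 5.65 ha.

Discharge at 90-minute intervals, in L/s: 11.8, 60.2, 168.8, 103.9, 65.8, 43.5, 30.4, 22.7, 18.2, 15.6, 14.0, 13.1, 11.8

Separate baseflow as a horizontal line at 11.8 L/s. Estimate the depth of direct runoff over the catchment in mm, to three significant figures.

d ≈ 40.8 mm

Direct runoff: 0.0, 48.4, 157.0, 92.1, 54.0, 31.7, 18.6, 10.9, 6.4, 3.8, 2.2, 1.3, 0.0 L/s; ΣQ_DR = 426.4 L/s.
V = ΣQ_DR · Δt = 426.4 × 5400 s = 2.303 × 10^6 L.
Over A = 5.65 ha, depth = V / A = 40.8 mm.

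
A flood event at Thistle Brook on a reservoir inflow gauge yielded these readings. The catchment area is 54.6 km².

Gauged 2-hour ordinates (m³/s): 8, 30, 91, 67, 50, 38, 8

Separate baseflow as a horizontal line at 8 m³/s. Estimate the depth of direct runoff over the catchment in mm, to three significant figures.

d ≈ 31.1 mm

Direct runoff: 0.0, 22.0, 83.0, 59.0, 42.0, 30.0, 0.0 m³/s; ΣQ_DR = 236.0 m³/s.
V = ΣQ_DR · Δt = 236.0 × 7200 s = 1.699 × 10^6 m³.
Over A = 54.6 km², depth = V / A = 31.1 mm.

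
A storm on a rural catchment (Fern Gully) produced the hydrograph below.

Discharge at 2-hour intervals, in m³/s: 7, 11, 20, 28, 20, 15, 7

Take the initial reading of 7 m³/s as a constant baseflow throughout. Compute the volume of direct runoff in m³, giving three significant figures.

V ≈ 4.25 × 10^5 m³

Direct-runoff ordinates (Q − Q_b): 0.0, 4.0, 13.0, 21.0, 13.0, 8.0, 0.0 m³/s.
ΣQ_DR = 59.00 m³/s.
With Δt = 2 h = 7200 s, V = ΣQ_DR · Δt = 59.00 × 7200 = 4.25 × 10^5 m³.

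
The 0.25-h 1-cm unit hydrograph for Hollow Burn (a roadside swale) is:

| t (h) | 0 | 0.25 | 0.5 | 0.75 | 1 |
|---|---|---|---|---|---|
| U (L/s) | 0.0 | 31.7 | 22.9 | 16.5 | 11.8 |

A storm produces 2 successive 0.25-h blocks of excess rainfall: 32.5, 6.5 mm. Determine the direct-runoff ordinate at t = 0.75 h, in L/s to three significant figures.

Q ≈ 68.5 L/s

By discrete convolution, Q_j = Σ (P_i / 10 mm) · U_{j−i}.
At t = 0.75 h (j=3): Q = (32.5/10)·16.5 + (6.5/10)·22.9 = 68.5 L/s.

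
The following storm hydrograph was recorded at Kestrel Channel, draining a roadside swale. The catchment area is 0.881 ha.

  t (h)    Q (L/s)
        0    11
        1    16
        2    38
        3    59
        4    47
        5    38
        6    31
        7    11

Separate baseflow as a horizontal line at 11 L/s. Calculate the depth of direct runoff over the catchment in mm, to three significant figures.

d ≈ 66.6 mm

Direct runoff: 0.0, 5.0, 27.0, 48.0, 36.0, 27.0, 20.0, 0.0 L/s; ΣQ_DR = 163.0 L/s.
V = ΣQ_DR · Δt = 163.0 × 3600 s = 5.868 × 10^5 L.
Over A = 0.881 ha, depth = V / A = 66.6 mm.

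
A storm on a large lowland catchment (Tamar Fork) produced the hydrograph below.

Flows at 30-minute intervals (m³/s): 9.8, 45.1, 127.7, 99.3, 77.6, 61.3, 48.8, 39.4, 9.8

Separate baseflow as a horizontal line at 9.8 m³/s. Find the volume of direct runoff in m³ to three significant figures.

V ≈ 7.75 × 10^5 m³

Direct-runoff ordinates (Q − Q_b): 0.0, 35.3, 117.9, 89.5, 67.8, 51.5, 39.0, 29.6, 0.0 m³/s.
ΣQ_DR = 430.6 m³/s.
With Δt = 0.5 h = 1800 s, V = ΣQ_DR · Δt = 430.6 × 1800 = 7.75 × 10^5 m³.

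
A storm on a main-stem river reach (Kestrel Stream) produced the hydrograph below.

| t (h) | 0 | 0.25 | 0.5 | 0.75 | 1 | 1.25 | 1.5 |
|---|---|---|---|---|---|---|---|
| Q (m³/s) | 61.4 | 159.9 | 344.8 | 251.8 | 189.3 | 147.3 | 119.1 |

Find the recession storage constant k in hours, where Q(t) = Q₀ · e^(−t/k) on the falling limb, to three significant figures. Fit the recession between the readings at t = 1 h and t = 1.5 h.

On the falling limb, Q drops from 189.3 to 119.1 m³/s between t = 1 h and t = 1.5 h (Δt = 0.5 h).
k = −Δt / ln(Q₂/Q₁) = −0.5 / ln(119.1/189.3) = 1.08 h.

k ≈ 1.08 h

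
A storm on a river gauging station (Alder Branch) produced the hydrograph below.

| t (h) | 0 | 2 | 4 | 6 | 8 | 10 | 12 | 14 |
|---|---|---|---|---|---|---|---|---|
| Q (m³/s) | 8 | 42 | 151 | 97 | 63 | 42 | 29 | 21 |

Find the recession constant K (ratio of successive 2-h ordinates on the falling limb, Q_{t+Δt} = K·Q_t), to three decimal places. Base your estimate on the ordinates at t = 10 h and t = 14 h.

K ≈ 0.707

Using the recession-limb readings at t = 10 h and t = 14 h: Q falls from 42 to 21 m³/s over 2 intervals.
K = (Q₂/Q₁)^(1/2) = (21/42)^(1/2) = 0.707.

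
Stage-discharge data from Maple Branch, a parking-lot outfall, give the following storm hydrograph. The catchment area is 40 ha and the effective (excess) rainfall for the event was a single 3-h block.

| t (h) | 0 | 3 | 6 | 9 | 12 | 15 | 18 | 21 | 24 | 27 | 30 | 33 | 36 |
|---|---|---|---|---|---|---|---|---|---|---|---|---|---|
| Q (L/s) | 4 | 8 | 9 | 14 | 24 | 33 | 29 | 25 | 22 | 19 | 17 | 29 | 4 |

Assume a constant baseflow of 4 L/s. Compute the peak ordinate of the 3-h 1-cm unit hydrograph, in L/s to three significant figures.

U_p ≈ 58.1 L/s

Direct runoff: 0.0, 4.0, 5.0, 10.0, 20.0, 29.0, 25.0, 21.0, 18.0, 15.0, 13.0, 25.0, 0.0 L/s; ΣQ_DR = 185.0 L/s, peak = 29.0 L/s.
Runoff depth d = ΣQ_DR·Δt / A = 185.0 × 10800 / (40 ha) = 4.995 mm.
The 1-cm UH is the DRH scaled by (10 mm)/d, so U_p = 29.0 × 10/4.995 = 58.1 L/s.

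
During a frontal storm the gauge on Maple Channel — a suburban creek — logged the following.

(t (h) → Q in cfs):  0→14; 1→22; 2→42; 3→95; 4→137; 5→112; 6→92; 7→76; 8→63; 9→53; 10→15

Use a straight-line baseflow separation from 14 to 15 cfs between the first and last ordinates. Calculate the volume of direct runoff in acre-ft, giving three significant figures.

Direct-runoff ordinates (Q − Q_b): 0.00, 7.90, 27.80, 80.70, 122.60, 97.50, 77.40, 61.30, 48.20, 38.10, 0.00 cfs.
ΣQ_DR = 561.5 cfs.
With Δt = 1 h = 3600 s, V = ΣQ_DR · Δt = 561.5 × 3600 = 2.02 × 10^6 ft³ = 46.4 acre-ft.

V ≈ 46.4 acre-ft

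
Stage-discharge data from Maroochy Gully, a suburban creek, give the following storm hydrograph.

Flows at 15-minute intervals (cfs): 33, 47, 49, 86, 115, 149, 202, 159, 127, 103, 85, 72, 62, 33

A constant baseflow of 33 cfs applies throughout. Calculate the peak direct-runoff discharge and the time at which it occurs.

Subtracting baseflow gives direct-runoff ordinates: 0.0, 14.0, 16.0, 53.0, 82.0, 116.0, 169.0, 126.0, 94.0, 70.0, 52.0, 39.0, 29.0, 0.0 cfs.
The maximum is 169.0 cfs, occurring at the reading for t = 1.5 h.

Q_p = 169.0 cfs at t = 1.5 h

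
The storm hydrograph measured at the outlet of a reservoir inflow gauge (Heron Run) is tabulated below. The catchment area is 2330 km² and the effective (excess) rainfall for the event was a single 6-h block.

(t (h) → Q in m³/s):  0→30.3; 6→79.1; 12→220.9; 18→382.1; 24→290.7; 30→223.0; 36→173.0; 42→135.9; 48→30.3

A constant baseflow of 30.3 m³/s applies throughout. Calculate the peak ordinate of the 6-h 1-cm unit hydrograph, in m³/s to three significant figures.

U_p ≈ 294 m³/s

Direct runoff: 0.0, 48.8, 190.6, 351.8, 260.4, 192.7, 142.7, 105.6, 0.0 m³/s; ΣQ_DR = 1293 m³/s, peak = 351.8 m³/s.
Runoff depth d = ΣQ_DR·Δt / A = 1293 × 21600 / (2330 km²) = 11.98 mm.
The 1-cm UH is the DRH scaled by (10 mm)/d, so U_p = 351.8 × 10/11.98 = 294 m³/s.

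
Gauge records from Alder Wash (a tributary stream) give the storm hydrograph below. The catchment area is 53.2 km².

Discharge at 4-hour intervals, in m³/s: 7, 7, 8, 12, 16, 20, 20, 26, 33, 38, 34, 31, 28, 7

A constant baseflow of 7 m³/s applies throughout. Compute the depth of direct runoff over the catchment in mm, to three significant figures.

Direct runoff: 0.0, 0.0, 1.0, 5.0, 9.0, 13.0, 13.0, 19.0, 26.0, 31.0, 27.0, 24.0, 21.0, 0.0 m³/s; ΣQ_DR = 189.0 m³/s.
V = ΣQ_DR · Δt = 189.0 × 14400 s = 2.722 × 10^6 m³.
Over A = 53.2 km², depth = V / A = 51.2 mm.

d ≈ 51.2 mm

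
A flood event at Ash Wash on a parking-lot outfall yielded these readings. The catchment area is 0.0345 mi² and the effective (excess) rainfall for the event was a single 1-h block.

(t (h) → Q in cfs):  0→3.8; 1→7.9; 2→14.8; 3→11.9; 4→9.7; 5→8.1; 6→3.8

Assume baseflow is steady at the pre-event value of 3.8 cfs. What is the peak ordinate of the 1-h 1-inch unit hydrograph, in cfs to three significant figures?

Direct runoff: 0.0, 4.1, 11.0, 8.1, 5.9, 4.3, 0.0 cfs; ΣQ_DR = 33.40 cfs, peak = 11.0 cfs.
Runoff depth d = ΣQ_DR·Δt / A = 33.40 × 3600 / (0.0345 mi²) = 1.500 in.
The 1-inch UH is the DRH scaled by (1 in)/d, so U_p = 11.0 × 1/1.500 = 7.33 cfs.

U_p ≈ 7.33 cfs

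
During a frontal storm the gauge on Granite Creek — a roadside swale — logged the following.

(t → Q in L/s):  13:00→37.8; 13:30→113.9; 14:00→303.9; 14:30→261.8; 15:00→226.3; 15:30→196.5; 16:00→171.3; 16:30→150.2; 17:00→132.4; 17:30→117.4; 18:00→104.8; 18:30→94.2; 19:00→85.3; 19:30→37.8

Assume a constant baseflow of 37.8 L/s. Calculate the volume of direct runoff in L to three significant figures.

Direct-runoff ordinates (Q − Q_b): 0.0, 76.1, 266.1, 224.0, 188.5, 158.7, 133.5, 112.4, 94.6, 79.6, 67.0, 56.4, 47.5, 0.0 L/s.
ΣQ_DR = 1504 L/s.
With Δt = 0.5 h = 1800 s, V = ΣQ_DR · Δt = 1504 × 1800 = 2.71 × 10^6 L.

V ≈ 2.71 × 10^6 L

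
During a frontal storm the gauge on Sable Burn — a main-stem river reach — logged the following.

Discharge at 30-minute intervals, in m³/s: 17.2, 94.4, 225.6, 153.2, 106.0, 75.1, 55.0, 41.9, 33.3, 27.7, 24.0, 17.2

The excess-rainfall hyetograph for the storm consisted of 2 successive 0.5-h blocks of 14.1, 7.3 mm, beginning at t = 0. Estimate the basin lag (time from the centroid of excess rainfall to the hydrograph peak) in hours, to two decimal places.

t_L ≈ 0.58 h

Centroid of excess rainfall: t_c = Σ P_i·t̄_i / ΣP_i = 0.4206 h (block centres at 0.25, 0.75 h).
Hydrograph peak occurs at t = 1 h, so basin lag t_L = 1 − 0.4206 = 0.58 h.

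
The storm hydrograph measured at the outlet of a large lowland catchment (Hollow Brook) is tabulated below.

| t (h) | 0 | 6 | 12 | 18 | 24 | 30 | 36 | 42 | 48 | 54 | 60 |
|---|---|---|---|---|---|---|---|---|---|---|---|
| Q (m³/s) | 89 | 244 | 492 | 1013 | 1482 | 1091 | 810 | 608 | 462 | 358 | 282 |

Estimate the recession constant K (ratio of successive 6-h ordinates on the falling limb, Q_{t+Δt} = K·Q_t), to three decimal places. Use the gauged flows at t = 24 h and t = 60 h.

K ≈ 0.758

Using the recession-limb readings at t = 24 h and t = 60 h: Q falls from 1482 to 282 m³/s over 6 intervals.
K = (Q₂/Q₁)^(1/6) = (282/1482)^(1/6) = 0.758.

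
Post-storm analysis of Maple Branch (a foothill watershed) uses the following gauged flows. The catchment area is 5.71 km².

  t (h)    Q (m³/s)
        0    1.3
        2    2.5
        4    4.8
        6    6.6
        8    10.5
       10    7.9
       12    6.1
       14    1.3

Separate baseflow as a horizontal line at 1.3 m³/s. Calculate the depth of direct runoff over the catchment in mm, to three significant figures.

d ≈ 38.6 mm

Direct runoff: 0.0, 1.2, 3.5, 5.3, 9.2, 6.6, 4.8, 0.0 m³/s; ΣQ_DR = 30.60 m³/s.
V = ΣQ_DR · Δt = 30.60 × 7200 s = 2.203 × 10^5 m³.
Over A = 5.71 km², depth = V / A = 38.6 mm.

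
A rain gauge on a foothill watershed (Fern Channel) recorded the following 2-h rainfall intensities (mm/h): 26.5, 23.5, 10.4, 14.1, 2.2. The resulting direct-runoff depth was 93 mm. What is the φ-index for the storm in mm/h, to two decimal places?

φ ≈ 7.00 mm/h

Only the 4 blocks with intensity above φ contribute runoff: 26.5, 23.5, 10.4, 14.1 mm/h.
Σ(I−φ)·Δt = d  ⇒  (26.5+23.5+10.4+14.1 − 4φ)·2 = 93
φ = (74.50 − 93/2) / 4 = 7.00 mm/h.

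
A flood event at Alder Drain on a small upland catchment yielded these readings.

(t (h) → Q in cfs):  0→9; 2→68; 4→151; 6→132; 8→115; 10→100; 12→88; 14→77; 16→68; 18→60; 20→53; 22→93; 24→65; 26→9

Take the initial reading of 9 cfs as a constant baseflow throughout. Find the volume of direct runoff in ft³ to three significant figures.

V ≈ 6.93 × 10^6 ft³

Direct-runoff ordinates (Q − Q_b): 0.0, 59.0, 142.0, 123.0, 106.0, 91.0, 79.0, 68.0, 59.0, 51.0, 44.0, 84.0, 56.0, 0.0 cfs.
ΣQ_DR = 962.0 cfs.
With Δt = 2 h = 7200 s, V = ΣQ_DR · Δt = 962.0 × 7200 = 6.93 × 10^6 ft³.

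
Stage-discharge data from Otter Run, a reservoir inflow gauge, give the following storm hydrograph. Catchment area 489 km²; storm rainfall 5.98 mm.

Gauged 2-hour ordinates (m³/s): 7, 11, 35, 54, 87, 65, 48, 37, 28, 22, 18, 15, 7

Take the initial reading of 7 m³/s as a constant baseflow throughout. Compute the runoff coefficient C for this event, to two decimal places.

ΣQ_DR = 343.0 m³/s; V = ΣQ_DR·Δt = 2.470 × 10^6 m³.
Runoff depth d = V / A = 5.050 mm.
C = d / P = 5.050 / 5.98 = 0.84.

C ≈ 0.84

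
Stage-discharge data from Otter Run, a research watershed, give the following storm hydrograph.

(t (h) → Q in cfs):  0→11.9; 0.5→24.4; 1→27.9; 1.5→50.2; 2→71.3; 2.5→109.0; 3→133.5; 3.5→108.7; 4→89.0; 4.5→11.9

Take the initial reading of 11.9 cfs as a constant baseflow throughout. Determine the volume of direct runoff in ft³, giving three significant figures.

V ≈ 9.34 × 10^5 ft³

Direct-runoff ordinates (Q − Q_b): 0.0, 12.5, 16.0, 38.3, 59.4, 97.1, 121.6, 96.8, 77.1, 0.0 cfs.
ΣQ_DR = 518.8 cfs.
With Δt = 0.5 h = 1800 s, V = ΣQ_DR · Δt = 518.8 × 1800 = 9.34 × 10^5 ft³.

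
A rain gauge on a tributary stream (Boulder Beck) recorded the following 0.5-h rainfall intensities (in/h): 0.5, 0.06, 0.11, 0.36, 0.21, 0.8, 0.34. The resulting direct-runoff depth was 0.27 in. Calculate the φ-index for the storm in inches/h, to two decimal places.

φ ≈ 0.38 in/h

Only the 2 blocks with intensity above φ contribute runoff: 0.5, 0.8 in/h.
Σ(I−φ)·Δt = d  ⇒  (0.5+0.8 − 2φ)·0.5 = 0.27
φ = (1.300 − 0.27/0.5) / 2 = 0.38 in/h.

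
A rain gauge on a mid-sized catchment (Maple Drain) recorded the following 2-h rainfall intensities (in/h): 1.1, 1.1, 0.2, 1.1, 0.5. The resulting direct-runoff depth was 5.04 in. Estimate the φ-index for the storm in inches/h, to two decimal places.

Only the 4 blocks with intensity above φ contribute runoff: 1.1, 1.1, 1.1, 0.5 in/h.
Σ(I−φ)·Δt = d  ⇒  (1.1+1.1+1.1+0.5 − 4φ)·2 = 5.04
φ = (3.800 − 5.04/2) / 4 = 0.32 in/h.

φ ≈ 0.32 in/h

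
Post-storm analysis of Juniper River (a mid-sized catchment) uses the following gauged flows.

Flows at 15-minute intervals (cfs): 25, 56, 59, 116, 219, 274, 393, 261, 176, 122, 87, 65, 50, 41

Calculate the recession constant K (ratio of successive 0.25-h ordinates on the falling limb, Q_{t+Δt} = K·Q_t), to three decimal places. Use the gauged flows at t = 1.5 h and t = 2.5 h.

Using the recession-limb readings at t = 1.5 h and t = 2.5 h: Q falls from 393 to 87 cfs over 4 intervals.
K = (Q₂/Q₁)^(1/4) = (87/393)^(1/4) = 0.686.

K ≈ 0.686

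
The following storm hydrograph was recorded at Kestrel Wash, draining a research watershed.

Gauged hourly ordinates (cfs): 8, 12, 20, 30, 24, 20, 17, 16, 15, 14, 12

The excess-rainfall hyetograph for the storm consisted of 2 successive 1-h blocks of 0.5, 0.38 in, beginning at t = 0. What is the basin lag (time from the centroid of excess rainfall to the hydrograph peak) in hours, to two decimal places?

t_L ≈ 2.07 h

Centroid of excess rainfall: t_c = Σ P_i·t̄_i / ΣP_i = 0.9318 h (block centres at 0.5, 1.5 h).
Hydrograph peak occurs at t = 3 h, so basin lag t_L = 3 − 0.9318 = 2.07 h.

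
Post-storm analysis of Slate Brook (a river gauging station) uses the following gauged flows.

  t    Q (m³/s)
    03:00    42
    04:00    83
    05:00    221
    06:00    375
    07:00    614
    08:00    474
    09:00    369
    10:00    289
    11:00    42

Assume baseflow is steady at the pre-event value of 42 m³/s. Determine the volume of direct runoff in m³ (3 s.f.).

V ≈ 7.67 × 10^6 m³

Direct-runoff ordinates (Q − Q_b): 0.0, 41.0, 179.0, 333.0, 572.0, 432.0, 327.0, 247.0, 0.0 m³/s.
ΣQ_DR = 2131 m³/s.
With Δt = 1 h = 3600 s, V = ΣQ_DR · Δt = 2131 × 3600 = 7.67 × 10^6 m³.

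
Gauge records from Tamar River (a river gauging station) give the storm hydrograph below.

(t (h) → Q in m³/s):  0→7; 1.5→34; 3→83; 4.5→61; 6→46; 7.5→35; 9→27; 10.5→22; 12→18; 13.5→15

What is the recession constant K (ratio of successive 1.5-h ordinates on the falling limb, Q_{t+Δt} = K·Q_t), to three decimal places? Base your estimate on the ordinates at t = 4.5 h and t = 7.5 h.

Using the recession-limb readings at t = 4.5 h and t = 7.5 h: Q falls from 61 to 35 m³/s over 2 intervals.
K = (Q₂/Q₁)^(1/2) = (35/61)^(1/2) = 0.757.

K ≈ 0.757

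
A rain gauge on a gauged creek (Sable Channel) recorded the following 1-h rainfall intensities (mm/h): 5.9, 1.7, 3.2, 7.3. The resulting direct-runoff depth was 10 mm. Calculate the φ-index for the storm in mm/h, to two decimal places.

Only the 3 blocks with intensity above φ contribute runoff: 5.9, 3.2, 7.3 mm/h.
Σ(I−φ)·Δt = d  ⇒  (5.9+3.2+7.3 − 3φ)·1 = 10
φ = (16.40 − 10/1) / 3 = 2.13 mm/h.

φ ≈ 2.13 mm/h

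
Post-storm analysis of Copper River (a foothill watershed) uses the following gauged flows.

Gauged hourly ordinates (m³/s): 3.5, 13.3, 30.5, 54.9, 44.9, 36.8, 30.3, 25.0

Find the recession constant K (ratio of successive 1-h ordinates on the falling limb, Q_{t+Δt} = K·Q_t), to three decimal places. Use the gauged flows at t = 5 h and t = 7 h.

Using the recession-limb readings at t = 5 h and t = 7 h: Q falls from 36.8 to 25.0 m³/s over 2 intervals.
K = (Q₂/Q₁)^(1/2) = (25.0/36.8)^(1/2) = 0.824.

K ≈ 0.824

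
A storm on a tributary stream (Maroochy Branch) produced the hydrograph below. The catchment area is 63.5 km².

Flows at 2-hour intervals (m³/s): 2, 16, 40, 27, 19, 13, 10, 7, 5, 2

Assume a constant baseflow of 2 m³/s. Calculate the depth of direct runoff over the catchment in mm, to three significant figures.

Direct runoff: 0.0, 14.0, 38.0, 25.0, 17.0, 11.0, 8.0, 5.0, 3.0, 0.0 m³/s; ΣQ_DR = 121.0 m³/s.
V = ΣQ_DR · Δt = 121.0 × 7200 s = 8.712 × 10^5 m³.
Over A = 63.5 km², depth = V / A = 13.7 mm.

d ≈ 13.7 mm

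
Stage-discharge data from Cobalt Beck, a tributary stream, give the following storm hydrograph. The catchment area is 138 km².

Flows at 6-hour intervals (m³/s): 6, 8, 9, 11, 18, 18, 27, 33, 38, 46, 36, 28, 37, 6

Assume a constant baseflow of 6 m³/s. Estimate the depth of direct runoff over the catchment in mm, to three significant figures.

d ≈ 37.1 mm

Direct runoff: 0.0, 2.0, 3.0, 5.0, 12.0, 12.0, 21.0, 27.0, 32.0, 40.0, 30.0, 22.0, 31.0, 0.0 m³/s; ΣQ_DR = 237.0 m³/s.
V = ΣQ_DR · Δt = 237.0 × 21600 s = 5.119 × 10^6 m³.
Over A = 138 km², depth = V / A = 37.1 mm.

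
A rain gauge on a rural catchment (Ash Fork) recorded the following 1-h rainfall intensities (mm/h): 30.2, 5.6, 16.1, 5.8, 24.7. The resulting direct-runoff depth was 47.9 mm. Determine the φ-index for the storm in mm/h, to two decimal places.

φ ≈ 7.70 mm/h

Only the 3 blocks with intensity above φ contribute runoff: 30.2, 16.1, 24.7 mm/h.
Σ(I−φ)·Δt = d  ⇒  (30.2+16.1+24.7 − 3φ)·1 = 47.9
φ = (71.00 − 47.9/1) / 3 = 7.70 mm/h.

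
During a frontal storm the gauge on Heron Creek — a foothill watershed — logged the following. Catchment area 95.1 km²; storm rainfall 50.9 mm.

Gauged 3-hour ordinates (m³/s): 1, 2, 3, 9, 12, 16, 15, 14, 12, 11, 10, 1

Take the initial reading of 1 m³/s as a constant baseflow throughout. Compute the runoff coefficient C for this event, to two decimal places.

C ≈ 0.21

ΣQ_DR = 94.00 m³/s; V = ΣQ_DR·Δt = 1.015 × 10^6 m³.
Runoff depth d = V / A = 10.68 mm.
C = d / P = 10.68 / 50.9 = 0.21.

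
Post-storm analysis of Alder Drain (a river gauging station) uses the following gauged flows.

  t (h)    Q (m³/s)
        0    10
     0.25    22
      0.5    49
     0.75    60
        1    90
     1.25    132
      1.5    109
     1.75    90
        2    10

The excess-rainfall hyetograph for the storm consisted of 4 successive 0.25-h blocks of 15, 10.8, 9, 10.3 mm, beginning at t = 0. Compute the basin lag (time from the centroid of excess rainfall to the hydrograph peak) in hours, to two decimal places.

t_L ≈ 0.79 h

Centroid of excess rainfall: t_c = Σ P_i·t̄_i / ΣP_i = 0.4559 h (block centres at 0.125, 0.375, 0.625, 0.875 h).
Hydrograph peak occurs at t = 1.25 h, so basin lag t_L = 1.25 − 0.4559 = 0.79 h.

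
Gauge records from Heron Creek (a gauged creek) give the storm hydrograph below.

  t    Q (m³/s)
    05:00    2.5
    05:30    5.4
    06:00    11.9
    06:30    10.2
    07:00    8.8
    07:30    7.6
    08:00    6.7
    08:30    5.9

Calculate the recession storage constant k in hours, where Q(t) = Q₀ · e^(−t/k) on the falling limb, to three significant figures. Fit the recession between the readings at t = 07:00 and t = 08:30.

On the falling limb, Q drops from 8.8 to 5.9 m³/s between t = 07:00 and t = 08:30 (Δt = 1.5 h).
k = −Δt / ln(Q₂/Q₁) = −1.5 / ln(5.9/8.8) = 3.75 h.

k ≈ 3.75 h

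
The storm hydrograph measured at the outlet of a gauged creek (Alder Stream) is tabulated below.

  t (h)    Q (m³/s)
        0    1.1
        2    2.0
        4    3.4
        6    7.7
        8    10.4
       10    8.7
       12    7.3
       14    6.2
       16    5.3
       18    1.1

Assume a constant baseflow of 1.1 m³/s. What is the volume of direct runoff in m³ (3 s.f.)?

Direct-runoff ordinates (Q − Q_b): 0.0, 0.9, 2.3, 6.6, 9.3, 7.6, 6.2, 5.1, 4.2, 0.0 m³/s.
ΣQ_DR = 42.20 m³/s.
With Δt = 2 h = 7200 s, V = ΣQ_DR · Δt = 42.20 × 7200 = 3.04 × 10^5 m³.

V ≈ 3.04 × 10^5 m³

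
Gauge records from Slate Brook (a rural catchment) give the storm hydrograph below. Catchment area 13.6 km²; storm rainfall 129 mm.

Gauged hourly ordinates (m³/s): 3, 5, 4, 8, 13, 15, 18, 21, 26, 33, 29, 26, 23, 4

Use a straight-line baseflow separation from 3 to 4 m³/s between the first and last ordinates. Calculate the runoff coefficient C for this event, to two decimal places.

ΣQ_DR = 179.0 m³/s; V = ΣQ_DR·Δt = 6.444 × 10^5 m³.
Runoff depth d = V / A = 47.38 mm.
C = d / P = 47.38 / 129 = 0.37.

C ≈ 0.37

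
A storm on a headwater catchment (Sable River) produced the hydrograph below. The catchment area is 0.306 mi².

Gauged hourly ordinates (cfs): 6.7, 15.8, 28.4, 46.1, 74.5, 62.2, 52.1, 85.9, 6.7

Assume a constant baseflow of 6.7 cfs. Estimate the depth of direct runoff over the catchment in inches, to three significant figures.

d ≈ 1.61 in

Direct runoff: 0.0, 9.1, 21.7, 39.4, 67.8, 55.5, 45.4, 79.2, 0.0 cfs; ΣQ_DR = 318.1 cfs.
V = ΣQ_DR · Δt = 318.1 × 3600 s = 1.145 × 10^6 ft³.
Over A = 0.306 mi², depth = V / A = 1.61 in.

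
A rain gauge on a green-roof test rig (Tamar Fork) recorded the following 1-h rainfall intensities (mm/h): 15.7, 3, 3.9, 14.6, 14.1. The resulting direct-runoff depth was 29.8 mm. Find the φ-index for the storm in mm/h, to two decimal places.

Only the 3 blocks with intensity above φ contribute runoff: 15.7, 14.6, 14.1 mm/h.
Σ(I−φ)·Δt = d  ⇒  (15.7+14.6+14.1 − 3φ)·1 = 29.8
φ = (44.40 − 29.8/1) / 3 = 4.87 mm/h.

φ ≈ 4.87 mm/h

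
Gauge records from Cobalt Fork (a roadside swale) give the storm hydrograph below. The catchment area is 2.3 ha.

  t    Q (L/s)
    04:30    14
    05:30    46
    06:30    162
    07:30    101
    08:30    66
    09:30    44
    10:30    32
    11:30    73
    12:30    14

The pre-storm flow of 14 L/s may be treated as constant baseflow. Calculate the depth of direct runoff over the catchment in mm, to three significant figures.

d ≈ 66.7 mm

Direct runoff: 0.0, 32.0, 148.0, 87.0, 52.0, 30.0, 18.0, 59.0, 0.0 L/s; ΣQ_DR = 426.0 L/s.
V = ΣQ_DR · Δt = 426.0 × 3600 s = 1.534 × 10^6 L.
Over A = 2.3 ha, depth = V / A = 66.7 mm.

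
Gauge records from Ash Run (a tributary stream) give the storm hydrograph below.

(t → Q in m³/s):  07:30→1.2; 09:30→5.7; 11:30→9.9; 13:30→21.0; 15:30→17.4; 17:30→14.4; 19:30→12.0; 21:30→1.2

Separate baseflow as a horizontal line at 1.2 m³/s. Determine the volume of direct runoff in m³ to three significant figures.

V ≈ 5.27 × 10^5 m³

Direct-runoff ordinates (Q − Q_b): 0.0, 4.5, 8.7, 19.8, 16.2, 13.2, 10.8, 0.0 m³/s.
ΣQ_DR = 73.20 m³/s.
With Δt = 2 h = 7200 s, V = ΣQ_DR · Δt = 73.20 × 7200 = 5.27 × 10^5 m³.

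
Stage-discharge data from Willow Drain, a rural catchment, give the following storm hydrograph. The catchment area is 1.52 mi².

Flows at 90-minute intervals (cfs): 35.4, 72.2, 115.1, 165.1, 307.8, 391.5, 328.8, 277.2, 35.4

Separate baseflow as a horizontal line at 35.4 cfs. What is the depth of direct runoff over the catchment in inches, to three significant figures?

Direct runoff: 0.0, 36.8, 79.7, 129.7, 272.4, 356.1, 293.4, 241.8, 0.0 cfs; ΣQ_DR = 1410 cfs.
V = ΣQ_DR · Δt = 1410 × 5400 s = 7.613 × 10^6 ft³.
Over A = 1.52 mi², depth = V / A = 2.16 in.

d ≈ 2.16 in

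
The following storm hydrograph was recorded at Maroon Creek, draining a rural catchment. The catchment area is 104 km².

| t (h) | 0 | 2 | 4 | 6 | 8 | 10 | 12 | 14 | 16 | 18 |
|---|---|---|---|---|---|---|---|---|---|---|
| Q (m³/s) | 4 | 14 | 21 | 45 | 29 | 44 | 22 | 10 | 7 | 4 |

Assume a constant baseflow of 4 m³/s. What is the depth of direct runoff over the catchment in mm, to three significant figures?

Direct runoff: 0.0, 10.0, 17.0, 41.0, 25.0, 40.0, 18.0, 6.0, 3.0, 0.0 m³/s; ΣQ_DR = 160.0 m³/s.
V = ΣQ_DR · Δt = 160.0 × 7200 s = 1.152 × 10^6 m³.
Over A = 104 km², depth = V / A = 11.1 mm.

d ≈ 11.1 mm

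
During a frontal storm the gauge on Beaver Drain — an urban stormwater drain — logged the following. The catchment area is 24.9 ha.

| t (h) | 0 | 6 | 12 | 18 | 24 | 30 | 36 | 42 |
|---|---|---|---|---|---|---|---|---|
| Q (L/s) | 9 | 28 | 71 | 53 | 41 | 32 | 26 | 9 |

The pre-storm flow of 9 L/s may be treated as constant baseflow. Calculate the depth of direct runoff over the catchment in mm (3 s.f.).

d ≈ 17.1 mm

Direct runoff: 0.0, 19.0, 62.0, 44.0, 32.0, 23.0, 17.0, 0.0 L/s; ΣQ_DR = 197.0 L/s.
V = ΣQ_DR · Δt = 197.0 × 21600 s = 4.255 × 10^6 L.
Over A = 24.9 ha, depth = V / A = 17.1 mm.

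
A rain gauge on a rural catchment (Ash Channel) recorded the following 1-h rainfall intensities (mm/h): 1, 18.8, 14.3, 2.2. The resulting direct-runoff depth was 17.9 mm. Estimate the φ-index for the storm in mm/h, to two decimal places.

φ ≈ 7.60 mm/h

Only the 2 blocks with intensity above φ contribute runoff: 18.8, 14.3 mm/h.
Σ(I−φ)·Δt = d  ⇒  (18.8+14.3 − 2φ)·1 = 17.9
φ = (33.10 − 17.9/1) / 2 = 7.60 mm/h.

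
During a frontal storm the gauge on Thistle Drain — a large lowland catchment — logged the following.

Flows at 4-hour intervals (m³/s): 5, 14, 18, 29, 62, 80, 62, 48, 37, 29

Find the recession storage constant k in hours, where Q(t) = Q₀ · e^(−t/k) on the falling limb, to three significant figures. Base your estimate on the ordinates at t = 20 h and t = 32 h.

k ≈ 15.6 h

On the falling limb, Q drops from 80 to 37 m³/s between t = 20 h and t = 32 h (Δt = 12 h).
k = −Δt / ln(Q₂/Q₁) = −12 / ln(37/80) = 15.6 h.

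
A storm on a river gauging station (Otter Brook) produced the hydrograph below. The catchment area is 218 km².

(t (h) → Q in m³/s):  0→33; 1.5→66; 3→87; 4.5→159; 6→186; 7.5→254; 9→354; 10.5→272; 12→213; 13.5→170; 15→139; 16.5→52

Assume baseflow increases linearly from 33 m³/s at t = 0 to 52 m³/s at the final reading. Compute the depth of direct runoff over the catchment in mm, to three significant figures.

Direct runoff: 0.00, 31.27, 50.55, 120.82, 146.09, 212.36, 310.64, 226.91, 166.18, 121.45, 88.73, 0.00 m³/s; ΣQ_DR = 1475 m³/s.
V = ΣQ_DR · Δt = 1475 × 5400 s = 7.965 × 10^6 m³.
Over A = 218 km², depth = V / A = 36.5 mm.

d ≈ 36.5 mm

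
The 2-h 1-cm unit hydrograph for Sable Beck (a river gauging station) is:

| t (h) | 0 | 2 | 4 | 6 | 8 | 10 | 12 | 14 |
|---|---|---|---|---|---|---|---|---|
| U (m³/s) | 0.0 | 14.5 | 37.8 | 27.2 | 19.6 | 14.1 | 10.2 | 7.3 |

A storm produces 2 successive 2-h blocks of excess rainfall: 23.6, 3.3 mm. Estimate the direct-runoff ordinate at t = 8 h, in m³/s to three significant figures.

By discrete convolution, Q_j = Σ (P_i / 10 mm) · U_{j−i}.
At t = 8 h (j=4): Q = (23.6/10)·19.6 + (3.3/10)·27.2 = 55.2 m³/s.

Q ≈ 55.2 m³/s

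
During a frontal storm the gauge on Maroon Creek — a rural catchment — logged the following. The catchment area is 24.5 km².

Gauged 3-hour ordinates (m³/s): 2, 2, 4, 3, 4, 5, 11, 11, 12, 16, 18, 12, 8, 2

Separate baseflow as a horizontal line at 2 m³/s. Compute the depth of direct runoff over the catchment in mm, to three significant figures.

Direct runoff: 0.0, 0.0, 2.0, 1.0, 2.0, 3.0, 9.0, 9.0, 10.0, 14.0, 16.0, 10.0, 6.0, 0.0 m³/s; ΣQ_DR = 82.00 m³/s.
V = ΣQ_DR · Δt = 82.00 × 10800 s = 8.856 × 10^5 m³.
Over A = 24.5 km², depth = V / A = 36.1 mm.

d ≈ 36.1 mm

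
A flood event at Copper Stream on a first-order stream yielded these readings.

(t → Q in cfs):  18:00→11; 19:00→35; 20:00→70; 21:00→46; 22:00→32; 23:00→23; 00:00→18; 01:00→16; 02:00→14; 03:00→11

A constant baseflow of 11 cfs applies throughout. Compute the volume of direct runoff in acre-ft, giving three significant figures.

Direct-runoff ordinates (Q − Q_b): 0.0, 24.0, 59.0, 35.0, 21.0, 12.0, 7.0, 5.0, 3.0, 0.0 cfs.
ΣQ_DR = 166.0 cfs.
With Δt = 1 h = 3600 s, V = ΣQ_DR · Δt = 166.0 × 3600 = 5.98 × 10^5 ft³ = 13.7 acre-ft.

V ≈ 13.7 acre-ft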